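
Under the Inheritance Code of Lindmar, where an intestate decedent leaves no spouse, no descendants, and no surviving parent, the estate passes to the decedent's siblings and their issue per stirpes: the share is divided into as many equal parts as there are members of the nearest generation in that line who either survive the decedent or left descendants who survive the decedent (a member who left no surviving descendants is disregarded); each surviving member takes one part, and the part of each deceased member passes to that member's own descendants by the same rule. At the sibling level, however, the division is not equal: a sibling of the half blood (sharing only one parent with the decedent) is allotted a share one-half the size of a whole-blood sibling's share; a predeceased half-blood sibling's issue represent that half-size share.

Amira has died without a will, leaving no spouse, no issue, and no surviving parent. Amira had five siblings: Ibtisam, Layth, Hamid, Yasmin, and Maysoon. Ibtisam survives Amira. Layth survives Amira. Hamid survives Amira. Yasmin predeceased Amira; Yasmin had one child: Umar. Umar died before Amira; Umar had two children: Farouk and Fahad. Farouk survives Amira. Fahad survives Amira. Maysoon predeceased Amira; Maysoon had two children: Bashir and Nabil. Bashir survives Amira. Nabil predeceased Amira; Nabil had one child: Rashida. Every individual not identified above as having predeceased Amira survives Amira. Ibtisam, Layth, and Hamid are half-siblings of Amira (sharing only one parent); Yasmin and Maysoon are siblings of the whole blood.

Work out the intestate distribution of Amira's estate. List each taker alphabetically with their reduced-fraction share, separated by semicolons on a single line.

No spouse, descendants, or parent survives, so the estate passes to Amira's siblings per stirpes.
Half-blood siblings count for one-half the weight of whole-blood siblings at the initial division.
Dividing 1 in proportion to weights (total weight 7/2): Ibtisam (weight 1/2) → 1/7; Layth (weight 1/2) → 1/7; Hamid (weight 1/2) → 1/7; Yasmin (weight 1) → 2/7; Maysoon (weight 1) → 2/7.
Ibtisam is living and takes 1/7.
Layth is living and takes 1/7.
Hamid is living and takes 1/7.
Yasmin predeceased; the 2/7 allotted to Yasmin's branch passes to Yasmin's issue by representation.
Umar's line is the sole branch at this level, so the full 2/7 passes to Umar's issue by representation.
The 2/7 is divided into 2 equal shares of 1/7 among Farouk, Fahad.
Farouk is living and takes 1/7.
Fahad is living and takes 1/7.
Maysoon predeceased; the 2/7 allotted to Maysoon's branch passes to Maysoon's issue by representation.
The 2/7 is divided into 2 equal shares of 1/7 among Bashir, Nabil.
Bashir is living and takes 1/7.
Nabil predeceased; the 1/7 allotted to Nabil's branch passes to Nabil's issue by representation.
Rashida is the sole taker at this level and receives the full 1/7.

Bashir 1/7; Fahad 1/7; Farouk 1/7; Hamid 1/7; Ibtisam 1/7; Layth 1/7; Rashida 1/7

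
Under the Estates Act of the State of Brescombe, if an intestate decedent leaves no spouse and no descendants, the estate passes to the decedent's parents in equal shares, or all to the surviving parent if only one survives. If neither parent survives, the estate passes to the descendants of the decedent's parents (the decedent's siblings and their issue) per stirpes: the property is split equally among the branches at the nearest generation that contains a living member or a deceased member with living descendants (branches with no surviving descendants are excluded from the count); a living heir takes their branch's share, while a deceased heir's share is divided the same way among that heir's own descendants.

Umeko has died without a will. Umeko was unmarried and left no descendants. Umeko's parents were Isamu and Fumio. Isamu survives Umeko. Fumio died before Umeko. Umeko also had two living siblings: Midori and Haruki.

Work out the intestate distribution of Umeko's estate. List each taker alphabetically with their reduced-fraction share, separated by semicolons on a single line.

Isamu 1

Only one parent, Isamu, survives, so Isamu takes the entire estate. The siblings take nothing because a surviving parent has priority.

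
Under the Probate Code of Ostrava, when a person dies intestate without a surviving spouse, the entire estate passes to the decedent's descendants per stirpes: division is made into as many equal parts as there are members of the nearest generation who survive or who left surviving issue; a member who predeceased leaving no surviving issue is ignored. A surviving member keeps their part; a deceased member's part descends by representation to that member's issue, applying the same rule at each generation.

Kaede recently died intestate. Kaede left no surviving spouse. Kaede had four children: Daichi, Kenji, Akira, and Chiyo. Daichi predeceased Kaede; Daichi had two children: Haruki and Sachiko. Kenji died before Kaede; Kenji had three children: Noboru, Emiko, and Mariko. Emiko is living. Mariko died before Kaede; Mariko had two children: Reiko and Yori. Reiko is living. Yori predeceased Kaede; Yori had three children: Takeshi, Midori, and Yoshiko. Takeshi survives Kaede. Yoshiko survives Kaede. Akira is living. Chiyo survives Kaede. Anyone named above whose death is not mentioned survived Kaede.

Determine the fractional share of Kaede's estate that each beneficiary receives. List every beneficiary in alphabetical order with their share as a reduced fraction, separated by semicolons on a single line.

Akira 1/4; Chiyo 1/4; Emiko 1/12; Haruki 1/8; Midori 1/72; Noboru 1/12; Reiko 1/24; Sachiko 1/8; Takeshi 1/72; Yoshiko 1/72

There is no surviving spouse, so the entire estate passes to Kaede's descendants per stirpes.
The estate is divided into 4 equal shares of 1/4 among Daichi, Kenji, Akira, Chiyo.
Daichi predeceased; the 1/4 allotted to Daichi's branch passes to Daichi's issue by representation.
The 1/4 is divided into 2 equal shares of 1/8 among Haruki, Sachiko.
Haruki is living and takes 1/8.
Sachiko is living and takes 1/8.
Kenji predeceased; the 1/4 allotted to Kenji's branch passes to Kenji's issue by representation.
The 1/4 is divided into 3 equal shares of 1/12 among Noboru, Emiko, Mariko.
Noboru is living and takes 1/12.
Emiko is living and takes 1/12.
Mariko predeceased; the 1/12 allotted to Mariko's branch passes to Mariko's issue by representation.
The 1/12 is divided into 2 equal shares of 1/24 among Reiko, Yori.
Reiko is living and takes 1/24.
Yori predeceased; the 1/24 allotted to Yori's branch passes to Yori's issue by representation.
The 1/24 is divided into 3 equal shares of 1/72 among Takeshi, Midori, Yoshiko.
Takeshi is living and takes 1/72.
Midori is living and takes 1/72.
Yoshiko is living and takes 1/72.
Akira is living and takes 1/4.
Chiyo is living and takes 1/4.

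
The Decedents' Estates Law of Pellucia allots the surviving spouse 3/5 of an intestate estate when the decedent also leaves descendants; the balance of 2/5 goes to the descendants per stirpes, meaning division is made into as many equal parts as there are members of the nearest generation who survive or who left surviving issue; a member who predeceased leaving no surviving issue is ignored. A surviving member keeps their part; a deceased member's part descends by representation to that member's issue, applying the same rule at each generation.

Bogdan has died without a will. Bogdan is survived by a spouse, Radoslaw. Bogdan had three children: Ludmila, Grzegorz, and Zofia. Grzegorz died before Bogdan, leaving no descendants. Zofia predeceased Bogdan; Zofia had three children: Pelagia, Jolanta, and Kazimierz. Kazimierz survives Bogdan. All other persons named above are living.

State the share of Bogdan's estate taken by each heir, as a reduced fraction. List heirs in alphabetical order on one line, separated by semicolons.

Radoslaw, as surviving spouse, takes 3/5.
The remaining 2/5 passes to Bogdan's descendants per stirpes.
Grzegorz left no surviving issue, so that branch lapses and is disregarded.
The 2/5 is divided into 2 equal shares of 1/5 among Ludmila, Zofia.
Ludmila is living and takes 1/5.
Zofia predeceased; the 1/5 allotted to Zofia's branch passes to Zofia's issue by representation.
The 1/5 is divided into 3 equal shares of 1/15 among Pelagia, Jolanta, Kazimierz.
Pelagia is living and takes 1/15.
Jolanta is living and takes 1/15.
Kazimierz is living and takes 1/15.

Jolanta 1/15; Kazimierz 1/15; Ludmila 1/5; Pelagia 1/15; Radoslaw 3/5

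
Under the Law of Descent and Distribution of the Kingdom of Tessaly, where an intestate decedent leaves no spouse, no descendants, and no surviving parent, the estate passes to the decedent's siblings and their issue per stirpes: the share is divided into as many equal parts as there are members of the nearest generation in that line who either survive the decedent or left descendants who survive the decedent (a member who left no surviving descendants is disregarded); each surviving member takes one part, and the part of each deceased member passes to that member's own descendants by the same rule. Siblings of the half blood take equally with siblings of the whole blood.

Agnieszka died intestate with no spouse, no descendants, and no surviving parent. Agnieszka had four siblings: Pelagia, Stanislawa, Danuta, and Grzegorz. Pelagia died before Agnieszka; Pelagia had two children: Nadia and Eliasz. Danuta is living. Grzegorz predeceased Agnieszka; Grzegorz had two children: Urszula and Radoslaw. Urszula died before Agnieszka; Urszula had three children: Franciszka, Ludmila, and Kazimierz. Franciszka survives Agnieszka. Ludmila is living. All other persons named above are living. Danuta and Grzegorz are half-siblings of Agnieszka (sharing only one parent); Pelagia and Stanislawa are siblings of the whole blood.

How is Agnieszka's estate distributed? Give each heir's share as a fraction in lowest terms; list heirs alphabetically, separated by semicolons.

Danuta 1/4; Eliasz 1/8; Franciszka 1/24; Kazimierz 1/24; Ludmila 1/24; Nadia 1/8; Radoslaw 1/8; Stanislawa 1/4

No spouse, descendants, or parent survives, so the estate passes to Agnieszka's siblings per stirpes.
Half-blood and whole-blood siblings take equally under the stated rule.
The estate is divided into 4 equal shares of 1/4 among Pelagia, Stanislawa, Danuta, Grzegorz.
Pelagia predeceased; the 1/4 allotted to Pelagia's branch passes to Pelagia's issue by representation.
The 1/4 is divided into 2 equal shares of 1/8 among Nadia, Eliasz.
Nadia is living and takes 1/8.
Eliasz is living and takes 1/8.
Stanislawa is living and takes 1/4.
Danuta is living and takes 1/4.
Grzegorz predeceased; the 1/4 allotted to Grzegorz's branch passes to Grzegorz's issue by representation.
The 1/4 is divided into 2 equal shares of 1/8 among Urszula, Radoslaw.
Urszula predeceased; the 1/8 allotted to Urszula's branch passes to Urszula's issue by representation.
The 1/8 is divided into 3 equal shares of 1/24 among Franciszka, Ludmila, Kazimierz.
Franciszka is living and takes 1/24.
Ludmila is living and takes 1/24.
Kazimierz is living and takes 1/24.
Radoslaw is living and takes 1/8.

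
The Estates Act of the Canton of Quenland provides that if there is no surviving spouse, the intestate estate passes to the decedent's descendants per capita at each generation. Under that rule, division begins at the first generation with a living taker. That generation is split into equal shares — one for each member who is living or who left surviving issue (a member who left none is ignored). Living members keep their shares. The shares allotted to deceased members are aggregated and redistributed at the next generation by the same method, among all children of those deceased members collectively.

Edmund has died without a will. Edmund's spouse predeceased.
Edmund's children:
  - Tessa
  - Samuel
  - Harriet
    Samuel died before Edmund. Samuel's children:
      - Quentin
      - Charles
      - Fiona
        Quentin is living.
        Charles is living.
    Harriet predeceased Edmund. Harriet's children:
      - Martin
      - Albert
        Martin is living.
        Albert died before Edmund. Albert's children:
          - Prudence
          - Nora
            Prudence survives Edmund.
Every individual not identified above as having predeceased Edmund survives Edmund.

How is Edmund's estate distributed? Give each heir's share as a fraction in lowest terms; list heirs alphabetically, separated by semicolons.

There is no surviving spouse, so the entire estate passes to Edmund's descendants per capita at each generation.
At generation 1 (Tessa, Samuel, Harriet) there are 3 shares of (1)/3 = 1/3 each.
Living: Tessa — each takes 1/3.
Deceased: Samuel and Harriet. Their combined 2/3 is pooled and carried to generation 2.
At generation 2 (Quentin, Charles, Fiona, Martin, Albert) there are 5 shares of (2/3)/5 = 2/15 each.
Living: Quentin, Charles, Fiona, and Martin — each takes 2/15.
Deceased: Albert. That 2/15 share is carried to generation 3.
At generation 3 (Prudence, Nora) there are 2 shares of (2/15)/2 = 1/15 each.
Living: Prudence and Nora — each takes 1/15.

Charles 2/15; Fiona 2/15; Martin 2/15; Nora 1/15; Prudence 1/15; Quentin 2/15; Tessa 1/3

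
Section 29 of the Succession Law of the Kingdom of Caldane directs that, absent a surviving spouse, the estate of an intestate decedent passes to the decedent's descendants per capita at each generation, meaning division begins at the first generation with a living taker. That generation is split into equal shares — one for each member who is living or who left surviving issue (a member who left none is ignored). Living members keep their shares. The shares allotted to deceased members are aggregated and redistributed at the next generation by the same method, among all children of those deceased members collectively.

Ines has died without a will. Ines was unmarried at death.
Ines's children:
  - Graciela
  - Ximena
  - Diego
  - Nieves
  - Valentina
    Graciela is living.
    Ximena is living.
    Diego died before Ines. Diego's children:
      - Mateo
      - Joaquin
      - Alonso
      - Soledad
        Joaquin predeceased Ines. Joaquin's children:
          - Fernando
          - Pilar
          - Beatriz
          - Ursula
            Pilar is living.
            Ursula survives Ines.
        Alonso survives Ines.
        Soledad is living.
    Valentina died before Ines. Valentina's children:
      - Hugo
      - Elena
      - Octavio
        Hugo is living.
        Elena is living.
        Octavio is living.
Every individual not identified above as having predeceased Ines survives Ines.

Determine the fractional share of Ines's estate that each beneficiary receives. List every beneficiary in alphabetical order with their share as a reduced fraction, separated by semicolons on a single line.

There is no surviving spouse, so the entire estate passes to Ines's descendants per capita at each generation.
At generation 1 (Graciela, Ximena, Diego, Nieves, Valentina) there are 5 shares of (1)/5 = 1/5 each.
Living: Graciela, Ximena, and Nieves — each takes 1/5.
Deceased: Diego and Valentina. Their combined 2/5 is pooled and carried to generation 2.
At generation 2 (Mateo, Joaquin, Alonso, Soledad, Hugo, Elena, Octavio) there are 7 shares of (2/5)/7 = 2/35 each.
Living: Mateo, Alonso, Soledad, Hugo, Elena, and Octavio — each takes 2/35.
Deceased: Joaquin. That 2/35 share is carried to generation 3.
At generation 3 (Fernando, Pilar, Beatriz, Ursula) there are 4 shares of (2/35)/4 = 1/70 each.
Living: Fernando, Pilar, Beatriz, and Ursula — each takes 1/70.

Alonso 2/35; Beatriz 1/70; Elena 2/35; Fernando 1/70; Graciela 1/5; Hugo 2/35; Mateo 2/35; Nieves 1/5; Octavio 2/35; Pilar 1/70; Soledad 2/35; Ursula 1/70; Ximena 1/5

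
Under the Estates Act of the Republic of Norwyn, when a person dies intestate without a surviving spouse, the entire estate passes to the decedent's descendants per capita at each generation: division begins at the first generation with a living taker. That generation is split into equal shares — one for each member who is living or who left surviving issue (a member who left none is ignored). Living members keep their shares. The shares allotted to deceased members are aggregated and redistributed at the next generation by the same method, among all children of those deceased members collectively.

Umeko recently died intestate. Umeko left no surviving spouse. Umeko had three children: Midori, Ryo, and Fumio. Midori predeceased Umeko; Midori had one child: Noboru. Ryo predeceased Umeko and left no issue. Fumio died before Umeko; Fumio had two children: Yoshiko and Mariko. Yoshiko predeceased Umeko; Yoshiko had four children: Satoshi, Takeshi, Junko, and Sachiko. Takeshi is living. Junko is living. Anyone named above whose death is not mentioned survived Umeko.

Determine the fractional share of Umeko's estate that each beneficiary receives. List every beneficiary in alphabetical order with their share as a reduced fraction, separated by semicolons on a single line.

Junko 1/12; Mariko 1/3; Noboru 1/3; Sachiko 1/12; Satoshi 1/12; Takeshi 1/12

There is no surviving spouse, so the entire estate passes to Umeko's descendants per capita at each generation.
No one at generation 1 (Midori, Fumio) is living; moving to the next generation.
At generation 2 (Noboru, Yoshiko, Mariko) there are 3 shares of (1)/3 = 1/3 each.
Living: Noboru and Mariko — each takes 1/3.
Deceased: Yoshiko. That 1/3 share is carried to generation 3.
At generation 3 (Satoshi, Takeshi, Junko, Sachiko) there are 4 shares of (1/3)/4 = 1/12 each.
Living: Satoshi, Takeshi, Junko, and Sachiko — each takes 1/12.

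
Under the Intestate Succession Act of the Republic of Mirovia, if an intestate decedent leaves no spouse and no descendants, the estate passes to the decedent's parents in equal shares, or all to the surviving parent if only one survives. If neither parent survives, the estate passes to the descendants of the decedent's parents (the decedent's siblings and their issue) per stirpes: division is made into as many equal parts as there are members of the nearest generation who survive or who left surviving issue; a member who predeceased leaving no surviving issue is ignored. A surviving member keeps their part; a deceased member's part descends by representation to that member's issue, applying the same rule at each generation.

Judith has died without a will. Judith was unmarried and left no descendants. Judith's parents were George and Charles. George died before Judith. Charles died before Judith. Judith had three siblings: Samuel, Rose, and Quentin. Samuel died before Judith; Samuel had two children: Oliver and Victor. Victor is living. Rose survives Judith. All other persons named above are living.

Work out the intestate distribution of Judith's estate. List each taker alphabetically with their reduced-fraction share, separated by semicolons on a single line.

Neither parent survives and there are no descendants, so the estate passes to Judith's siblings and their issue per stirpes.
The estate is divided into 3 equal shares of 1/3 among Samuel, Rose, Quentin.
Samuel predeceased; the 1/3 allotted to Samuel's branch passes to Samuel's issue by representation.
The 1/3 is divided into 2 equal shares of 1/6 among Oliver, Victor.
Oliver is living and takes 1/6.
Victor is living and takes 1/6.
Rose is living and takes 1/3.
Quentin is living and takes 1/3.

Oliver 1/6; Quentin 1/3; Rose 1/3; Victor 1/6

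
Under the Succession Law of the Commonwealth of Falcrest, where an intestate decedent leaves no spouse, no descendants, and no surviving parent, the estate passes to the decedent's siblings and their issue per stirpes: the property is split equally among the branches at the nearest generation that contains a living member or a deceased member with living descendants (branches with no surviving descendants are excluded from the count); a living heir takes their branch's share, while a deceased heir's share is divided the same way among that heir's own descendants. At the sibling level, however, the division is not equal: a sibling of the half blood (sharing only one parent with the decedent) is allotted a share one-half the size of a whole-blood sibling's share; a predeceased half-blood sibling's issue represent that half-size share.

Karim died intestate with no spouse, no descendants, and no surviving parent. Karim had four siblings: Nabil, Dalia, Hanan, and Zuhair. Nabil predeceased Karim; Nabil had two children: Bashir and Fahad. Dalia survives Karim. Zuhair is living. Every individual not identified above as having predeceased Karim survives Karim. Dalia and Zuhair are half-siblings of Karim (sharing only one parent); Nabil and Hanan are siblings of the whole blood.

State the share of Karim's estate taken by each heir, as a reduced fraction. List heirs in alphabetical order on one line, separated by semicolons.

No spouse, descendants, or parent survives, so the estate passes to Karim's siblings per stirpes.
Half-blood siblings count for one-half the weight of whole-blood siblings at the initial division.
Dividing 1 in proportion to weights (total weight 3): Nabil (weight 1) → 1/3; Dalia (weight 1/2) → 1/6; Hanan (weight 1) → 1/3; Zuhair (weight 1/2) → 1/6.
Nabil predeceased; the 1/3 allotted to Nabil's branch passes to Nabil's issue by representation.
The 1/3 is divided into 2 equal shares of 1/6 among Bashir, Fahad.
Bashir is living and takes 1/6.
Fahad is living and takes 1/6.
Dalia is living and takes 1/6.
Hanan is living and takes 1/3.
Zuhair is living and takes 1/6.

Bashir 1/6; Dalia 1/6; Fahad 1/6; Hanan 1/3; Zuhair 1/6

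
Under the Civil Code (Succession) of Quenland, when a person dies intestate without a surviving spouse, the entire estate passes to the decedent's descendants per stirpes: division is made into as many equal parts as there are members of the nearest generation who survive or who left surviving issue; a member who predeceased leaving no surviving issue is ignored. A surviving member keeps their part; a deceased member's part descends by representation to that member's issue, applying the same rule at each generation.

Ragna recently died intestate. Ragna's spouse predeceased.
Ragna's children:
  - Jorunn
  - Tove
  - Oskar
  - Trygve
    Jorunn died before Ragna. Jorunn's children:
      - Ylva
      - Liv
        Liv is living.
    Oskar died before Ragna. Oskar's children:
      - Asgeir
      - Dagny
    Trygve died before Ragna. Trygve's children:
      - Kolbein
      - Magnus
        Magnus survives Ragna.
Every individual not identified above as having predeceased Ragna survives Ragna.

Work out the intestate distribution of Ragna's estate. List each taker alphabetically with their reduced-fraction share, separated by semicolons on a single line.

Asgeir 1/8; Dagny 1/8; Kolbein 1/8; Liv 1/8; Magnus 1/8; Tove 1/4; Ylva 1/8

There is no surviving spouse, so the entire estate passes to Ragna's descendants per stirpes.
The estate is divided into 4 equal shares of 1/4 among Jorunn, Tove, Oskar, Trygve.
Jorunn predeceased; the 1/4 allotted to Jorunn's branch passes to Jorunn's issue by representation.
The 1/4 is divided into 2 equal shares of 1/8 among Ylva, Liv.
Ylva is living and takes 1/8.
Liv is living and takes 1/8.
Tove is living and takes 1/4.
Oskar predeceased; the 1/4 allotted to Oskar's branch passes to Oskar's issue by representation.
The 1/4 is divided into 2 equal shares of 1/8 among Asgeir, Dagny.
Asgeir is living and takes 1/8.
Dagny is living and takes 1/8.
Trygve predeceased; the 1/4 allotted to Trygve's branch passes to Trygve's issue by representation.
The 1/4 is divided into 2 equal shares of 1/8 among Kolbein, Magnus.
Kolbein is living and takes 1/8.
Magnus is living and takes 1/8.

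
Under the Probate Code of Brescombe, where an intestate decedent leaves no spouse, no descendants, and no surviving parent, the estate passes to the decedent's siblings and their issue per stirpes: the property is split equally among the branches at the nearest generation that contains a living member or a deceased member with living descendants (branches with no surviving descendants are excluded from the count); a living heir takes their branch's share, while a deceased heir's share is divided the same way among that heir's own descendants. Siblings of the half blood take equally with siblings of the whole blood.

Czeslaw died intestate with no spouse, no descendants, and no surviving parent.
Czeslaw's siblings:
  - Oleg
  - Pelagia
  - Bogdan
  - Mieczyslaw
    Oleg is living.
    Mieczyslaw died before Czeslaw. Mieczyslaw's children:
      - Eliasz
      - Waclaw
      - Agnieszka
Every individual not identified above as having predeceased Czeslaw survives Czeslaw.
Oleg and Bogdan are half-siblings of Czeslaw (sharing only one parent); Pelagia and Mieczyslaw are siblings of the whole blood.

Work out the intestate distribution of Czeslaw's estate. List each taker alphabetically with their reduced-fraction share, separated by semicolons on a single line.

No spouse, descendants, or parent survives, so the estate passes to Czeslaw's siblings per stirpes.
Half-blood and whole-blood siblings take equally under the stated rule.
The estate is divided into 4 equal shares of 1/4 among Oleg, Pelagia, Bogdan, Mieczyslaw.
Oleg is living and takes 1/4.
Pelagia is living and takes 1/4.
Bogdan is living and takes 1/4.
Mieczyslaw predeceased; the 1/4 allotted to Mieczyslaw's branch passes to Mieczyslaw's issue by representation.
The 1/4 is divided into 3 equal shares of 1/12 among Eliasz, Waclaw, Agnieszka.
Eliasz is living and takes 1/12.
Waclaw is living and takes 1/12.
Agnieszka is living and takes 1/12.

Agnieszka 1/12; Bogdan 1/4; Eliasz 1/12; Oleg 1/4; Pelagia 1/4; Waclaw 1/12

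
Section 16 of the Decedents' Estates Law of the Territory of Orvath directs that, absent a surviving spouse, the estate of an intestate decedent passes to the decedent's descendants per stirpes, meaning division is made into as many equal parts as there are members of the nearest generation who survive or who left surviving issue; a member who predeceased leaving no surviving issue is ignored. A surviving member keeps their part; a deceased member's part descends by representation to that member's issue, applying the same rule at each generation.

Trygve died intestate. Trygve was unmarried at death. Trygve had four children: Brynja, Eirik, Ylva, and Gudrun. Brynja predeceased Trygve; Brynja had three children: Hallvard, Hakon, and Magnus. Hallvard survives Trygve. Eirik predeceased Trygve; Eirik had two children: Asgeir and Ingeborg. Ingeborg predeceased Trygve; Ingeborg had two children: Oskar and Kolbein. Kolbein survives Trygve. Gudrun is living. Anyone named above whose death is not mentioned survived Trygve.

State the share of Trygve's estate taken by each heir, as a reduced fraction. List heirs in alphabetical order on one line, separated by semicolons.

Asgeir 1/8; Gudrun 1/4; Hakon 1/12; Hallvard 1/12; Kolbein 1/16; Magnus 1/12; Oskar 1/16; Ylva 1/4

There is no surviving spouse, so the entire estate passes to Trygve's descendants per stirpes.
The estate is divided into 4 equal shares of 1/4 among Brynja, Eirik, Ylva, Gudrun.
Brynja predeceased; the 1/4 allotted to Brynja's branch passes to Brynja's issue by representation.
The 1/4 is divided into 3 equal shares of 1/12 among Hallvard, Hakon, Magnus.
Hallvard is living and takes 1/12.
Hakon is living and takes 1/12.
Magnus is living and takes 1/12.
Eirik predeceased; the 1/4 allotted to Eirik's branch passes to Eirik's issue by representation.
The 1/4 is divided into 2 equal shares of 1/8 among Asgeir, Ingeborg.
Asgeir is living and takes 1/8.
Ingeborg predeceased; the 1/8 allotted to Ingeborg's branch passes to Ingeborg's issue by representation.
The 1/8 is divided into 2 equal shares of 1/16 among Oskar, Kolbein.
Oskar is living and takes 1/16.
Kolbein is living and takes 1/16.
Ylva is living and takes 1/4.
Gudrun is living and takes 1/4.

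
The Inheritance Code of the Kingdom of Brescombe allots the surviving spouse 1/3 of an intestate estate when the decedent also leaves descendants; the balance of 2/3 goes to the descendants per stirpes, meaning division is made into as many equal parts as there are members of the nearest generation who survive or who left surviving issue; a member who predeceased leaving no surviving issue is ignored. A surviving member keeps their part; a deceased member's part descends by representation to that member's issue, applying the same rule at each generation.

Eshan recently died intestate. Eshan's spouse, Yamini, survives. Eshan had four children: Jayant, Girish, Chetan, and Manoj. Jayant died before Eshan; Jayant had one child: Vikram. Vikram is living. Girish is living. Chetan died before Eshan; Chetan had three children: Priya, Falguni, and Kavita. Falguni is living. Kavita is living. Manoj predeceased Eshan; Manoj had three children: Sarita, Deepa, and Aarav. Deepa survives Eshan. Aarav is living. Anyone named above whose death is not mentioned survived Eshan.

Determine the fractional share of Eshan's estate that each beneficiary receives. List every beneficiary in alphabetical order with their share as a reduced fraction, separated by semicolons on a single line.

Aarav 1/18; Deepa 1/18; Falguni 1/18; Girish 1/6; Kavita 1/18; Priya 1/18; Sarita 1/18; Vikram 1/6; Yamini 1/3

Yamini, as surviving spouse, takes 1/3.
The remaining 2/3 passes to Eshan's descendants per stirpes.
The 2/3 is divided into 4 equal shares of 1/6 among Jayant, Girish, Chetan, Manoj.
Jayant predeceased; the 1/6 allotted to Jayant's branch passes to Jayant's issue by representation.
Vikram is the sole taker at this level and receives the full 1/6.
Girish is living and takes 1/6.
Chetan predeceased; the 1/6 allotted to Chetan's branch passes to Chetan's issue by representation.
The 1/6 is divided into 3 equal shares of 1/18 among Priya, Falguni, Kavita.
Priya is living and takes 1/18.
Falguni is living and takes 1/18.
Kavita is living and takes 1/18.
Manoj predeceased; the 1/6 allotted to Manoj's branch passes to Manoj's issue by representation.
The 1/6 is divided into 3 equal shares of 1/18 among Sarita, Deepa, Aarav.
Sarita is living and takes 1/18.
Deepa is living and takes 1/18.
Aarav is living and takes 1/18.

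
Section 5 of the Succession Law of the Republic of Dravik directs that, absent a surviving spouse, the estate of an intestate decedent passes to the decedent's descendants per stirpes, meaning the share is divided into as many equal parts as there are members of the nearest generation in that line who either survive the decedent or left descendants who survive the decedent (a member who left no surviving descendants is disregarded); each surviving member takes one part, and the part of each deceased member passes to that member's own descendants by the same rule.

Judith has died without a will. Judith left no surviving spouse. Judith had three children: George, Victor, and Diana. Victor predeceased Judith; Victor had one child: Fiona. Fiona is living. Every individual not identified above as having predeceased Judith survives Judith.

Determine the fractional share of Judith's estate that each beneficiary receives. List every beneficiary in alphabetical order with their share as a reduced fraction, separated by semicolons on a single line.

Diana 1/3; Fiona 1/3; George 1/3

There is no surviving spouse, so the entire estate passes to Judith's descendants per stirpes.
The estate is divided into 3 equal shares of 1/3 among George, Victor, Diana.
George is living and takes 1/3.
Victor predeceased; the 1/3 allotted to Victor's branch passes to Victor's issue by representation.
Fiona is the sole taker at this level and receives the full 1/3.
Diana is living and takes 1/3.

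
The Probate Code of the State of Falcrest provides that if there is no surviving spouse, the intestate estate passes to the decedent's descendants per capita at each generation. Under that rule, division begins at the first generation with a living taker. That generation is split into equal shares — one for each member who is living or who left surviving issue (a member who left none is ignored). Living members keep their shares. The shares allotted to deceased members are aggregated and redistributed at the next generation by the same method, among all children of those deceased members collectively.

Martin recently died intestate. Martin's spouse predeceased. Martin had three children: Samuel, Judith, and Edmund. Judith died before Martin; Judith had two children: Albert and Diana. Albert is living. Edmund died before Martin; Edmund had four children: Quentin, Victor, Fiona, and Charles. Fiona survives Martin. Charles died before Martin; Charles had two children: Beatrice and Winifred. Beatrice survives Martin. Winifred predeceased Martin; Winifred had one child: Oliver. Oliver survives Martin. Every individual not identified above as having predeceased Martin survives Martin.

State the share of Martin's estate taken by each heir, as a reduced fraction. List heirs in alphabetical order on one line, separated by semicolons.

There is no surviving spouse, so the entire estate passes to Martin's descendants per capita at each generation.
At generation 1 (Samuel, Judith, Edmund) there are 3 shares of (1)/3 = 1/3 each.
Living: Samuel — each takes 1/3.
Deceased: Judith and Edmund. Their combined 2/3 is pooled and carried to generation 2.
At generation 2 (Albert, Diana, Quentin, Victor, Fiona, Charles) there are 6 shares of (2/3)/6 = 1/9 each.
Living: Albert, Diana, Quentin, Victor, and Fiona — each takes 1/9.
Deceased: Charles. That 1/9 share is carried to generation 3.
At generation 3 (Beatrice, Winifred) there are 2 shares of (1/9)/2 = 1/18 each.
Living: Beatrice — each takes 1/18.
Deceased: Winifred. That 1/18 share is carried to generation 4.
At generation 4 (Oliver) there are 1 shares of (1/18)/1 = 1/18 each.
Living: Oliver — each takes 1/18.

Albert 1/9; Beatrice 1/18; Diana 1/9; Fiona 1/9; Oliver 1/18; Quentin 1/9; Samuel 1/3; Victor 1/9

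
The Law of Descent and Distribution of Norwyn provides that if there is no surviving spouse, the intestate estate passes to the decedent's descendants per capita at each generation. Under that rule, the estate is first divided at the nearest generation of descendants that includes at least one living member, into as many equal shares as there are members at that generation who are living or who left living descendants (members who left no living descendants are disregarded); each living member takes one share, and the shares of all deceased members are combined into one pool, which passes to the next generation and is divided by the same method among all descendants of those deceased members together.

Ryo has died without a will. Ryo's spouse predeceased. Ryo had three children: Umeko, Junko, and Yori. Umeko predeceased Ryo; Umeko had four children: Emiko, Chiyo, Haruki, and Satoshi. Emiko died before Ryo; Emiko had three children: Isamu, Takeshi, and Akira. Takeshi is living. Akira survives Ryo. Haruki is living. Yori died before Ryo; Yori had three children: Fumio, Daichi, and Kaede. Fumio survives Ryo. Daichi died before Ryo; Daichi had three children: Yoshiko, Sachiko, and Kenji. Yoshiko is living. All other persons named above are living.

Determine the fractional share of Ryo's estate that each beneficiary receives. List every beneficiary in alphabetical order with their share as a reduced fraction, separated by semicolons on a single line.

Akira 2/63; Chiyo 2/21; Fumio 2/21; Haruki 2/21; Isamu 2/63; Junko 1/3; Kaede 2/21; Kenji 2/63; Sachiko 2/63; Satoshi 2/21; Takeshi 2/63; Yoshiko 2/63

There is no surviving spouse, so the entire estate passes to Ryo's descendants per capita at each generation.
At generation 1 (Umeko, Junko, Yori) there are 3 shares of (1)/3 = 1/3 each.
Living: Junko — each takes 1/3.
Deceased: Umeko and Yori. Their combined 2/3 is pooled and carried to generation 2.
At generation 2 (Emiko, Chiyo, Haruki, Satoshi, Fumio, Daichi, Kaede) there are 7 shares of (2/3)/7 = 2/21 each.
Living: Chiyo, Haruki, Satoshi, Fumio, and Kaede — each takes 2/21.
Deceased: Emiko and Daichi. Their combined 4/21 is pooled and carried to generation 3.
At generation 3 (Isamu, Takeshi, Akira, Yoshiko, Sachiko, Kenji) there are 6 shares of (4/21)/6 = 2/63 each.
Living: Isamu, Takeshi, Akira, Yoshiko, Sachiko, and Kenji — each takes 2/63.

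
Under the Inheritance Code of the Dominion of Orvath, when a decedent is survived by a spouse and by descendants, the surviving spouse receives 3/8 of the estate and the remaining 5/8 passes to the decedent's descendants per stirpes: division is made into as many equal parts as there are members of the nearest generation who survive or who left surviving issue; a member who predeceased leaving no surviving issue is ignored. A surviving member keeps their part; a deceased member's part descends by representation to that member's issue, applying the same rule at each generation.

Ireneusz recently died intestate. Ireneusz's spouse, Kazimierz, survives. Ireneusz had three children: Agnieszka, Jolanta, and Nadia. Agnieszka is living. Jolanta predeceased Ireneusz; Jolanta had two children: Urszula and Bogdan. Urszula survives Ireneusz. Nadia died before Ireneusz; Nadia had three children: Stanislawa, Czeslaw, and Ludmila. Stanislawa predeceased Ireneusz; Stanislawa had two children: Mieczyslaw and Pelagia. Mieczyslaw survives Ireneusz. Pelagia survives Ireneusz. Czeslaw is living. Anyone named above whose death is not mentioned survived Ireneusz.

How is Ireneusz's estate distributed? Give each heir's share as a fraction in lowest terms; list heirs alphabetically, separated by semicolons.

Kazimierz, as surviving spouse, takes 3/8.
The remaining 5/8 passes to Ireneusz's descendants per stirpes.
The 5/8 is divided into 3 equal shares of 5/24 among Agnieszka, Jolanta, Nadia.
Agnieszka is living and takes 5/24.
Jolanta predeceased; the 5/24 allotted to Jolanta's branch passes to Jolanta's issue by representation.
The 5/24 is divided into 2 equal shares of 5/48 among Urszula, Bogdan.
Urszula is living and takes 5/48.
Bogdan is living and takes 5/48.
Nadia predeceased; the 5/24 allotted to Nadia's branch passes to Nadia's issue by representation.
The 5/24 is divided into 3 equal shares of 5/72 among Stanislawa, Czeslaw, Ludmila.
Stanislawa predeceased; the 5/72 allotted to Stanislawa's branch passes to Stanislawa's issue by representation.
The 5/72 is divided into 2 equal shares of 5/144 among Mieczyslaw, Pelagia.
Mieczyslaw is living and takes 5/144.
Pelagia is living and takes 5/144.
Czeslaw is living and takes 5/72.
Ludmila is living and takes 5/72.

Agnieszka 5/24; Bogdan 5/48; Czeslaw 5/72; Kazimierz 3/8; Ludmila 5/72; Mieczyslaw 5/144; Pelagia 5/144; Urszula 5/48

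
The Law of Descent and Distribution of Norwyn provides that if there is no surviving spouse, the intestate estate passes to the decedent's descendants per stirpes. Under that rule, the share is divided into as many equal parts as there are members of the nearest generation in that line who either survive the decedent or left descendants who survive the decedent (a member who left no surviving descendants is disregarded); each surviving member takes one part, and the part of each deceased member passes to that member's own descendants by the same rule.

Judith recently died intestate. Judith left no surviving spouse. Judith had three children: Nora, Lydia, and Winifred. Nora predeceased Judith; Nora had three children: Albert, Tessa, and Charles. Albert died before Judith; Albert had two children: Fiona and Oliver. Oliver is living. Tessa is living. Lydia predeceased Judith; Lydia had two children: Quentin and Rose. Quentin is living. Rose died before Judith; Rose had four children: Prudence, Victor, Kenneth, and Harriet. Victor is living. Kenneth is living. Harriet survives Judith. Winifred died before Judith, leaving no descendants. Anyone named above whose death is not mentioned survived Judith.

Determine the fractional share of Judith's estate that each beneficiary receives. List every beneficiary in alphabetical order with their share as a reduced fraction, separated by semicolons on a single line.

There is no surviving spouse, so the entire estate passes to Judith's descendants per stirpes.
Winifred left no surviving issue, so that branch lapses and is disregarded.
The estate is divided into 2 equal shares of 1/2 among Nora, Lydia.
Nora predeceased; the 1/2 allotted to Nora's branch passes to Nora's issue by representation.
The 1/2 is divided into 3 equal shares of 1/6 among Albert, Tessa, Charles.
Albert predeceased; the 1/6 allotted to Albert's branch passes to Albert's issue by representation.
The 1/6 is divided into 2 equal shares of 1/12 among Fiona, Oliver.
Fiona is living and takes 1/12.
Oliver is living and takes 1/12.
Tessa is living and takes 1/6.
Charles is living and takes 1/6.
Lydia predeceased; the 1/2 allotted to Lydia's branch passes to Lydia's issue by representation.
The 1/2 is divided into 2 equal shares of 1/4 among Quentin, Rose.
Quentin is living and takes 1/4.
Rose predeceased; the 1/4 allotted to Rose's branch passes to Rose's issue by representation.
The 1/4 is divided into 4 equal shares of 1/16 among Prudence, Victor, Kenneth, Harriet.
Prudence is living and takes 1/16.
Victor is living and takes 1/16.
Kenneth is living and takes 1/16.
Harriet is living and takes 1/16.

Charles 1/6; Fiona 1/12; Harriet 1/16; Kenneth 1/16; Oliver 1/12; Prudence 1/16; Quentin 1/4; Tessa 1/6; Victor 1/16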